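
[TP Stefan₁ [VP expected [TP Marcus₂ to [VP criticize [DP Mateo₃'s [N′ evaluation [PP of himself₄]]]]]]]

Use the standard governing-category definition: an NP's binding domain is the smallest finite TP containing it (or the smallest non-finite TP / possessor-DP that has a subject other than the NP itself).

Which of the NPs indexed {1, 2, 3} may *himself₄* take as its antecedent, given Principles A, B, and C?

{3}

*himself* is an anaphor, so Principle A applies: it must be bound in its binding domain.
Binding domain of *himself₄*: the possessed DP, whose subject is Mateo₃.
*Stefan₁* c-commands the anaphor but is outside its binding domain → cannot satisfy Principle A.
*Marcus₂* c-commands the anaphor but is outside its binding domain → cannot satisfy Principle A.
*Mateo₃* c-commands the anaphor within its binding domain → licit binder.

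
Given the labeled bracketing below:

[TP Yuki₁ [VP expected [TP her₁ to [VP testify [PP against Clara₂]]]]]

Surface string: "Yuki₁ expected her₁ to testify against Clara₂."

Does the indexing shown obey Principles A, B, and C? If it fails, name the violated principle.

Principle B

The two coindexed NPs are *Yuki₁* and *her₁*.
*her₁* is a pronoun. Its binding domain is the matrix TP, whose subject is Yuki₁.
*Yuki₁* c-commands it within that domain and carries the same index.
The pronoun is locally bound → Principle B violation.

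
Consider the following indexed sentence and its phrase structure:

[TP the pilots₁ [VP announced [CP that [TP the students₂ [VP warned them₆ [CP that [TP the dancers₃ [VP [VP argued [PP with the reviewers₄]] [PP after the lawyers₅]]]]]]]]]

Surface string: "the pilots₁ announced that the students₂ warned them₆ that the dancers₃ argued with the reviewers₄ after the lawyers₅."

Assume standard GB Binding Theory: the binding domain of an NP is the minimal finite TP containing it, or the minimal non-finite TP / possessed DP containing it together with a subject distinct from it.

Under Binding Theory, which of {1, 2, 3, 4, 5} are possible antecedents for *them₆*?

{1}

*them* is a pronoun, so Principle B applies: it must be free in its binding domain.
Binding domain of *them₆*: the embedded TP, whose subject is the students₂.
*the pilots₁* c-commands the pronoun but from outside its binding domain, and is not c-commanded by it → coindexation permitted.
*the students₂* c-commands the pronoun within its binding domain → coindexation would violate Principle B.
*the dancers₃*: the pronoun c-commands this R-expression → coindexation would violate Principle C on *the dancers₃*.
*the reviewers₄*: the pronoun c-commands this R-expression → coindexation would violate Principle C on *the reviewers₄*.
*the lawyers₅*: the pronoun c-commands this R-expression → coindexation would violate Principle C on *the lawyers₅*.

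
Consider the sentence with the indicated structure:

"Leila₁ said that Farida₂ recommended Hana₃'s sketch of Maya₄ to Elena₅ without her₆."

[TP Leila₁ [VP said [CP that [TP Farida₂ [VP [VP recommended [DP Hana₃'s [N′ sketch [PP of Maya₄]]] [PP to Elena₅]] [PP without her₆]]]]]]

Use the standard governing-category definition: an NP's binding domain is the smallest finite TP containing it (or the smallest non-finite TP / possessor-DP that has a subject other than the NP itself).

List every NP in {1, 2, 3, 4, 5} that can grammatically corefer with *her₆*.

{1, 3, 4, 5}

*her* is a pronoun, so Principle B applies: it must be free in its binding domain.
Binding domain of *her₆*: the embedded TP, whose subject is Farida₂.
*Leila₁* c-commands the pronoun but from outside its binding domain, and is not c-commanded by it → coindexation permitted.
*Farida₂* c-commands the pronoun within its binding domain → coindexation would violate Principle B.
*Hana₃* and the pronoun do not c-command one another → neither Principle B nor Principle C is at stake; coindexation permitted.
*Maya₄* and the pronoun do not c-command one another → neither Principle B nor Principle C is at stake; coindexation permitted.
*Elena₅* and the pronoun do not c-command one another → neither Principle B nor Principle C is at stake; coindexation permitted.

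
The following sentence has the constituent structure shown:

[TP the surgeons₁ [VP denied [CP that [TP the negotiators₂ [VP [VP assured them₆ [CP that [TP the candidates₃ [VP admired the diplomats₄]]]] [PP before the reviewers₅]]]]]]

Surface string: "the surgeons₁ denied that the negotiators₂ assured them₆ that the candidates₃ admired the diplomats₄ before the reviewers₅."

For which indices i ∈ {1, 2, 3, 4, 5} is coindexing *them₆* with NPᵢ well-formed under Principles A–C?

*them* is a pronoun, so Principle B applies: it must be free in its binding domain.
Binding domain of *them₆*: the embedded TP, whose subject is the negotiators₂.
*the surgeons₁* c-commands the pronoun but from outside its binding domain, and is not c-commanded by it → coindexation permitted.
*the negotiators₂* c-commands the pronoun within its binding domain → coindexation would violate Principle B.
*the candidates₃*: the pronoun c-commands this R-expression → coindexation would violate Principle C on *the candidates₃*.
*the diplomats₄*: the pronoun c-commands this R-expression → coindexation would violate Principle C on *the diplomats₄*.
*the reviewers₅* and the pronoun do not c-command one another → neither Principle B nor Principle C is at stake; coindexation permitted.

{1, 5}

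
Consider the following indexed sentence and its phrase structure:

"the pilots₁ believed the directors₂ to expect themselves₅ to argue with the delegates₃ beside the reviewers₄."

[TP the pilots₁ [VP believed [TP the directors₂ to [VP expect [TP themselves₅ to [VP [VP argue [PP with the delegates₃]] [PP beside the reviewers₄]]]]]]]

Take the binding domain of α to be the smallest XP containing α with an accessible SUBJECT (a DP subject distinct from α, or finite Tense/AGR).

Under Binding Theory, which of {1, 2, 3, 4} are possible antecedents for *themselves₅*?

*themselves* is an anaphor, so Principle A applies: it must be bound in its binding domain.
Binding domain of *themselves₅*: the embedded TP, whose subject is the directors₂.
*the pilots₁* c-commands the anaphor but is outside its binding domain → cannot satisfy Principle A.
*the directors₂* c-commands the anaphor within its binding domain → licit binder.
*the delegates₃* does not c-command the anaphor → cannot bind it.
*the reviewers₄* does not c-command the anaphor → cannot bind it.

{2}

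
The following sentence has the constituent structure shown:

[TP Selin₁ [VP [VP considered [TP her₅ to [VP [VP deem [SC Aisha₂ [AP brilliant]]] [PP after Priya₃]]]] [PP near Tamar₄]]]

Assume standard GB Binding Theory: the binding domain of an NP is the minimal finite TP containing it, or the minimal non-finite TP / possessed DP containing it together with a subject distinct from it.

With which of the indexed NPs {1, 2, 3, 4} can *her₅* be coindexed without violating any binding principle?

*her* is a pronoun, so Principle B applies: it must be free in its binding domain.
Binding domain of *her₅*: the matrix TP, whose subject is Selin₁.
*Selin₁* c-commands the pronoun within its binding domain → coindexation would violate Principle B.
*Aisha₂*: the pronoun c-commands this R-expression → coindexation would violate Principle C on *Aisha₂*.
*Priya₃*: the pronoun c-commands this R-expression → coindexation would violate Principle C on *Priya₃*.
*Tamar₄* and the pronoun do not c-command one another → neither Principle B nor Principle C is at stake; coindexation permitted.

{4}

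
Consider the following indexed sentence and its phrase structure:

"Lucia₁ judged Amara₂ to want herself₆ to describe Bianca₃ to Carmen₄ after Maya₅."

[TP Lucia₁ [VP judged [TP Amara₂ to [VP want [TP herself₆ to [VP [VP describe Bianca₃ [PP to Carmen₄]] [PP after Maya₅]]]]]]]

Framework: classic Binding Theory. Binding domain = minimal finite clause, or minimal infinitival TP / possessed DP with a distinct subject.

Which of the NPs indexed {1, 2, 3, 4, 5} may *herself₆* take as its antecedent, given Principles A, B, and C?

*herself* is an anaphor, so Principle A applies: it must be bound in its binding domain.
Binding domain of *herself₆*: the embedded TP, whose subject is Amara₂.
*Lucia₁* c-commands the anaphor but is outside its binding domain → cannot satisfy Principle A.
*Amara₂* c-commands the anaphor within its binding domain → licit binder.
*Bianca₃* does not c-command the anaphor → cannot bind it.
*Carmen₄* does not c-command the anaphor → cannot bind it.
*Maya₅* does not c-command the anaphor → cannot bind it.

{2}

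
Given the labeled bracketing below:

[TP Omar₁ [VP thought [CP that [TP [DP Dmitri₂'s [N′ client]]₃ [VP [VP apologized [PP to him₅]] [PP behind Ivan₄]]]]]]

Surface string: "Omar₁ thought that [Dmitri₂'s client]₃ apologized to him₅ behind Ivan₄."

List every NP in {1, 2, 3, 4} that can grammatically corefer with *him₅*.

{1, 2, 4}

*him* is a pronoun, so Principle B applies: it must be free in its binding domain.
Binding domain of *him₅*: the embedded TP, whose subject is [Dmitri₂'s client]₃.
*Omar₁* c-commands the pronoun but from outside its binding domain, and is not c-commanded by it → coindexation permitted.
*Dmitri₂* and the pronoun do not c-command one another → neither Principle B nor Principle C is at stake; coindexation permitted.
*[Dmitri₂'s client]₃* c-commands the pronoun within its binding domain → coindexation would violate Principle B.
*Ivan₄* and the pronoun do not c-command one another → neither Principle B nor Principle C is at stake; coindexation permitted.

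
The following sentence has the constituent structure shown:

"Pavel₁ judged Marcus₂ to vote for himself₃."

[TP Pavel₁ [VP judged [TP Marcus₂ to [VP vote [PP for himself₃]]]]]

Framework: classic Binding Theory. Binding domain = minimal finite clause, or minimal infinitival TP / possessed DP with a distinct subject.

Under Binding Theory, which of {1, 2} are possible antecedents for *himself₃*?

*himself* is an anaphor, so Principle A applies: it must be bound in its binding domain.
Binding domain of *himself₃*: the embedded TP, whose subject is Marcus₂.
*Pavel₁* c-commands the anaphor but is outside its binding domain → cannot satisfy Principle A.
*Marcus₂* c-commands the anaphor within its binding domain → licit binder.

{2}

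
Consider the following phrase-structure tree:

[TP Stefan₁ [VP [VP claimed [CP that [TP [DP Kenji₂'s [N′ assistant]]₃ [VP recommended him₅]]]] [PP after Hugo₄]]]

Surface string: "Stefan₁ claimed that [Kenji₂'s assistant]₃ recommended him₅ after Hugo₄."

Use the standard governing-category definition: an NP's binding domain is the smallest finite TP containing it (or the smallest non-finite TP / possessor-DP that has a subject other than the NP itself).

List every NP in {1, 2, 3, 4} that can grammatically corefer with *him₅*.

{1, 2, 4}

*him* is a pronoun, so Principle B applies: it must be free in its binding domain.
Binding domain of *him₅*: the embedded TP, whose subject is [Kenji₂'s assistant]₃.
*Stefan₁* c-commands the pronoun but from outside its binding domain, and is not c-commanded by it → coindexation permitted.
*Kenji₂* and the pronoun do not c-command one another → neither Principle B nor Principle C is at stake; coindexation permitted.
*[Kenji₂'s assistant]₃* c-commands the pronoun within its binding domain → coindexation would violate Principle B.
*Hugo₄* and the pronoun do not c-command one another → neither Principle B nor Principle C is at stake; coindexation permitted.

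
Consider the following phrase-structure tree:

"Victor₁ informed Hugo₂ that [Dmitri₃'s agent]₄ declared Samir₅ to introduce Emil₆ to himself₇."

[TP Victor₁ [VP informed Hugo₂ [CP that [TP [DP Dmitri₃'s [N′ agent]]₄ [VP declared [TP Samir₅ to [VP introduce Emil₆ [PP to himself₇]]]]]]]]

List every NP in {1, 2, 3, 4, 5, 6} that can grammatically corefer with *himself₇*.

*himself* is an anaphor, so Principle A applies: it must be bound in its binding domain.
Binding domain of *himself₇*: the embedded TP, whose subject is Samir₅.
*Victor₁* c-commands the anaphor but is outside its binding domain → cannot satisfy Principle A.
*Hugo₂* c-commands the anaphor but is outside its binding domain → cannot satisfy Principle A.
*Dmitri₃* does not c-command the anaphor → cannot bind it.
*[Dmitri₃'s agent]₄* c-commands the anaphor but is outside its binding domain → cannot satisfy Principle A.
*Samir₅* c-commands the anaphor within its binding domain → licit binder.
*Emil₆* c-commands the anaphor within its binding domain → licit binder.

{5, 6}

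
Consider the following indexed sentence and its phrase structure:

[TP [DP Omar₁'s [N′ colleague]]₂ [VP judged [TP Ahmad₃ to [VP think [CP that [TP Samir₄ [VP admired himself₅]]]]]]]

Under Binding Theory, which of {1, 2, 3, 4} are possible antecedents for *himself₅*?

{4}

*himself* is an anaphor, so Principle A applies: it must be bound in its binding domain.
Binding domain of *himself₅*: the embedded TP, whose subject is Samir₄.
*Omar₁* does not c-command the anaphor → cannot bind it.
*[Omar₁'s colleague]₂* c-commands the anaphor but is outside its binding domain → cannot satisfy Principle A.
*Ahmad₃* c-commands the anaphor but is outside its binding domain → cannot satisfy Principle A.
*Samir₄* c-commands the anaphor within its binding domain → licit binder.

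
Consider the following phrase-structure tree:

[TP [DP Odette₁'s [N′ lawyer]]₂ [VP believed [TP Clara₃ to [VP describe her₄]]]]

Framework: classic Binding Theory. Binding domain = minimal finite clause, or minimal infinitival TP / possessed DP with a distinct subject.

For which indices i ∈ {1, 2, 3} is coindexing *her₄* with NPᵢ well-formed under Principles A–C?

*her* is a pronoun, so Principle B applies: it must be free in its binding domain.
Binding domain of *her₄*: the embedded TP, whose subject is Clara₃.
*Odette₁* and the pronoun do not c-command one another → neither Principle B nor Principle C is at stake; coindexation permitted.
*[Odette₁'s lawyer]₂* c-commands the pronoun but from outside its binding domain, and is not c-commanded by it → coindexation permitted.
*Clara₃* c-commands the pronoun within its binding domain → coindexation would violate Principle B.

{1, 2}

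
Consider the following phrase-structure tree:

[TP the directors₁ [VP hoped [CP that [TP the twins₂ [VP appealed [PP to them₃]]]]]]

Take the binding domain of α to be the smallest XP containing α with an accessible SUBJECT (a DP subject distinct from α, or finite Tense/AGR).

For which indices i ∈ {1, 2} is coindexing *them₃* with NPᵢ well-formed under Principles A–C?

*them* is a pronoun, so Principle B applies: it must be free in its binding domain.
Binding domain of *them₃*: the embedded TP, whose subject is the twins₂.
*the directors₁* c-commands the pronoun but from outside its binding domain, and is not c-commanded by it → coindexation permitted.
*the twins₂* c-commands the pronoun within its binding domain → coindexation would violate Principle B.

{1}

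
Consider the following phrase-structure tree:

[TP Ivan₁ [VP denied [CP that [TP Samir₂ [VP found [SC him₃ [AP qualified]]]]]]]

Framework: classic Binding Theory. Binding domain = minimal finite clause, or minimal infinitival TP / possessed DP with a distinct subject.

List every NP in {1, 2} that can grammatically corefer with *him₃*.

*him* is a pronoun, so Principle B applies: it must be free in its binding domain.
Binding domain of *him₃*: the embedded TP, whose subject is Samir₂.
*Ivan₁* c-commands the pronoun but from outside its binding domain, and is not c-commanded by it → coindexation permitted.
*Samir₂* c-commands the pronoun within its binding domain → coindexation would violate Principle B.

{1}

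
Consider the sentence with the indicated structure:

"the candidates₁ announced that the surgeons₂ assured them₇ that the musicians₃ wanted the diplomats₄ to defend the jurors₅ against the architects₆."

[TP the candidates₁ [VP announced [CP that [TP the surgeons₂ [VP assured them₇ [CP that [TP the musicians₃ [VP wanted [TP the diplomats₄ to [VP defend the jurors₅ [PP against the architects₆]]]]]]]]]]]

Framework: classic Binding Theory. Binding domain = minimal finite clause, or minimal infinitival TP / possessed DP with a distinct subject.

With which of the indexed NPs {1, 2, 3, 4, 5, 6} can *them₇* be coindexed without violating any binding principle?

{1}

*them* is a pronoun, so Principle B applies: it must be free in its binding domain.
Binding domain of *them₇*: the embedded TP, whose subject is the surgeons₂.
*the candidates₁* c-commands the pronoun but from outside its binding domain, and is not c-commanded by it → coindexation permitted.
*the surgeons₂* c-commands the pronoun within its binding domain → coindexation would violate Principle B.
*the musicians₃*: the pronoun c-commands this R-expression → coindexation would violate Principle C on *the musicians₃*.
*the diplomats₄*: the pronoun c-commands this R-expression → coindexation would violate Principle C on *the diplomats₄*.
*the jurors₅*: the pronoun c-commands this R-expression → coindexation would violate Principle C on *the jurors₅*.
*the architects₆*: the pronoun c-commands this R-expression → coindexation would violate Principle C on *the architects₆*.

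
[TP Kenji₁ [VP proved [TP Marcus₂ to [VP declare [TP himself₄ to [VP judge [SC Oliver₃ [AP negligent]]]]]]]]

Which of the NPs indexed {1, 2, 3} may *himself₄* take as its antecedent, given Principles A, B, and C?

{2}

*himself* is an anaphor, so Principle A applies: it must be bound in its binding domain.
Binding domain of *himself₄*: the embedded TP, whose subject is Marcus₂.
*Kenji₁* c-commands the anaphor but is outside its binding domain → cannot satisfy Principle A.
*Marcus₂* c-commands the anaphor within its binding domain → licit binder.
*Oliver₃* does not c-command the anaphor → cannot bind it.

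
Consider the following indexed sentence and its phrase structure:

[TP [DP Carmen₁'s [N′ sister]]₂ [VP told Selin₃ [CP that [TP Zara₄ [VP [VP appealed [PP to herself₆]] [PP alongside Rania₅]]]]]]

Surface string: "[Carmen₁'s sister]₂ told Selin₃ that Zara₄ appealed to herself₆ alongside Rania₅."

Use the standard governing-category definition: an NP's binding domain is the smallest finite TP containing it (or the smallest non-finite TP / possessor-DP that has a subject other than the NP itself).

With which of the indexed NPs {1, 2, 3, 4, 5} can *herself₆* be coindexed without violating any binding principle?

*herself* is an anaphor, so Principle A applies: it must be bound in its binding domain.
Binding domain of *herself₆*: the embedded TP, whose subject is Zara₄.
*Carmen₁* does not c-command the anaphor → cannot bind it.
*[Carmen₁'s sister]₂* c-commands the anaphor but is outside its binding domain → cannot satisfy Principle A.
*Selin₃* c-commands the anaphor but is outside its binding domain → cannot satisfy Principle A.
*Zara₄* c-commands the anaphor within its binding domain → licit binder.
*Rania₅* does not c-command the anaphor → cannot bind it.

{4}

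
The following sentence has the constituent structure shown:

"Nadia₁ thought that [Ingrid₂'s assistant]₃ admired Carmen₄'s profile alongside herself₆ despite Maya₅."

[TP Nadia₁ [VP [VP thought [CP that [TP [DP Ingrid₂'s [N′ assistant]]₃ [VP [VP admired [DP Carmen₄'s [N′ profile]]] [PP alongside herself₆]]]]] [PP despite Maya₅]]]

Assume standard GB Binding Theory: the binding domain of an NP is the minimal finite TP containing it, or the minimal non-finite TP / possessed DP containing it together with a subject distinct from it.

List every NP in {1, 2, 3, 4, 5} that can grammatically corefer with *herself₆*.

*herself* is an anaphor, so Principle A applies: it must be bound in its binding domain.
Binding domain of *herself₆*: the embedded TP, whose subject is [Ingrid₂'s assistant]₃.
*Nadia₁* c-commands the anaphor but is outside its binding domain → cannot satisfy Principle A.
*Ingrid₂* does not c-command the anaphor → cannot bind it.
*[Ingrid₂'s assistant]₃* c-commands the anaphor within its binding domain → licit binder.
*Carmen₄* does not c-command the anaphor → cannot bind it.
*Maya₅* does not c-command the anaphor → cannot bind it.

{3}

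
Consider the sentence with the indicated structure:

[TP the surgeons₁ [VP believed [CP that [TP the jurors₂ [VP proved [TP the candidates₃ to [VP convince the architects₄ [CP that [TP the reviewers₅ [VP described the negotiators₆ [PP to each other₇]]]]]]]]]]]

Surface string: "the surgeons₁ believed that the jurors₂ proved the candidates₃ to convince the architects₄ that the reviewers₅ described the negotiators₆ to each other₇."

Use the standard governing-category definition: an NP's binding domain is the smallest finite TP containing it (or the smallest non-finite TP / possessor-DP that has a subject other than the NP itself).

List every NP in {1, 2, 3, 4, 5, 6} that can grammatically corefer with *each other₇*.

{5, 6}

*each other* is an anaphor, so Principle A applies: it must be bound in its binding domain.
Binding domain of *each other₇*: the embedded TP, whose subject is the reviewers₅.
*the surgeons₁* c-commands the anaphor but is outside its binding domain → cannot satisfy Principle A.
*the jurors₂* c-commands the anaphor but is outside its binding domain → cannot satisfy Principle A.
*the candidates₃* c-commands the anaphor but is outside its binding domain → cannot satisfy Principle A.
*the architects₄* c-commands the anaphor but is outside its binding domain → cannot satisfy Principle A.
*the reviewers₅* c-commands the anaphor within its binding domain → licit binder.
*the negotiators₆* c-commands the anaphor within its binding domain → licit binder.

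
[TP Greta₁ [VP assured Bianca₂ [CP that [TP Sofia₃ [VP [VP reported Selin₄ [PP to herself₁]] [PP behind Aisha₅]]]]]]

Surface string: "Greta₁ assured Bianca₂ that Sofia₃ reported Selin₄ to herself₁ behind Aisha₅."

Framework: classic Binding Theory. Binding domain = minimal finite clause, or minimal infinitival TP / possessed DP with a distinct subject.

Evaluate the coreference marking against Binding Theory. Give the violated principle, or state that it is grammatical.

The two coindexed NPs are *Greta₁* and *herself₁*.
*herself₁* is an anaphor. Principle A requires it to be bound within its binding domain — the embedded TP, whose subject is Sofia₃.
Within that domain it is c-commanded by *Sofia₃*, *Selin₄*, none of which share its index.
*Greta₁* does c-command the anaphor, but from outside its binding domain.
The anaphor is unbound in its domain → Principle A violation.

Principle A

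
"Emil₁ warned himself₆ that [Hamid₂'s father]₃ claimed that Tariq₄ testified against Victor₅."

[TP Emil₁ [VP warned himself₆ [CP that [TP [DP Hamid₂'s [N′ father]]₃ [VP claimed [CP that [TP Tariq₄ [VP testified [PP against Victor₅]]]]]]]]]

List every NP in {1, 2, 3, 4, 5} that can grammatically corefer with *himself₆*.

*himself* is an anaphor, so Principle A applies: it must be bound in its binding domain.
Binding domain of *himself₆*: the matrix TP, whose subject is Emil₁.
*Emil₁* c-commands the anaphor within its binding domain → licit binder.
*Hamid₂* does not c-command the anaphor → cannot bind it.
*[Hamid₂'s father]₃* does not c-command the anaphor → cannot bind it.
*Tariq₄* does not c-command the anaphor → cannot bind it.
*Victor₅* does not c-command the anaphor → cannot bind it.

{1}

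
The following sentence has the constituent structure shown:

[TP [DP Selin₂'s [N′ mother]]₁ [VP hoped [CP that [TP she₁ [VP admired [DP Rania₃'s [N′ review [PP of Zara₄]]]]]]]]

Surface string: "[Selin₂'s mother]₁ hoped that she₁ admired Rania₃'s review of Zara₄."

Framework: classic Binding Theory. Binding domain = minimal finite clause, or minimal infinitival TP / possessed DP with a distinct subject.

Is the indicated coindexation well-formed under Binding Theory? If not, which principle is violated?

The two coindexed NPs are *[Selin₂'s mother]₁* and *she₁*.
*she₁* is a pronoun; nothing c-commands it within its binding domain (the embedded TP.), so Principle B holds trivially.
*[Selin₂'s mother]₁* is an R-expression; *she₁* does not c-command it, and no other NP shares its index, so Principle C is satisfied.
All principles are respected.

grammatical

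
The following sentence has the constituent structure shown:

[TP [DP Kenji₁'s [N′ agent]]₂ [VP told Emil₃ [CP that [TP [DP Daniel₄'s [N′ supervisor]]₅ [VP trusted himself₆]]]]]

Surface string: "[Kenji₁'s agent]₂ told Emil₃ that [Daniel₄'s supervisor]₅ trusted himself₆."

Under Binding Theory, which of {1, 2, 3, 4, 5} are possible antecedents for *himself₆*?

*himself* is an anaphor, so Principle A applies: it must be bound in its binding domain.
Binding domain of *himself₆*: the embedded TP, whose subject is [Daniel₄'s supervisor]₅.
*Kenji₁* does not c-command the anaphor → cannot bind it.
*[Kenji₁'s agent]₂* c-commands the anaphor but is outside its binding domain → cannot satisfy Principle A.
*Emil₃* c-commands the anaphor but is outside its binding domain → cannot satisfy Principle A.
*Daniel₄* does not c-command the anaphor → cannot bind it.
*[Daniel₄'s supervisor]₅* c-commands the anaphor within its binding domain → licit binder.

{5}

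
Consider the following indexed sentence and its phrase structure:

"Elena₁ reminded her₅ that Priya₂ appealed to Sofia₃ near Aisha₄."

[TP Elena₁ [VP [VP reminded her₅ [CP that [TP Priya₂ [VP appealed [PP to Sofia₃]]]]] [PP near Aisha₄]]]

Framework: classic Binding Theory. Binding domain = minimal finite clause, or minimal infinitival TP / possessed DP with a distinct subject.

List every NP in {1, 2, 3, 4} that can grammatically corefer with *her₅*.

{4}

*her* is a pronoun, so Principle B applies: it must be free in its binding domain.
Binding domain of *her₅*: the matrix TP, whose subject is Elena₁.
*Elena₁* c-commands the pronoun within its binding domain → coindexation would violate Principle B.
*Priya₂*: the pronoun c-commands this R-expression → coindexation would violate Principle C on *Priya₂*.
*Sofia₃*: the pronoun c-commands this R-expression → coindexation would violate Principle C on *Sofia₃*.
*Aisha₄* and the pronoun do not c-command one another → neither Principle B nor Principle C is at stake; coindexation permitted.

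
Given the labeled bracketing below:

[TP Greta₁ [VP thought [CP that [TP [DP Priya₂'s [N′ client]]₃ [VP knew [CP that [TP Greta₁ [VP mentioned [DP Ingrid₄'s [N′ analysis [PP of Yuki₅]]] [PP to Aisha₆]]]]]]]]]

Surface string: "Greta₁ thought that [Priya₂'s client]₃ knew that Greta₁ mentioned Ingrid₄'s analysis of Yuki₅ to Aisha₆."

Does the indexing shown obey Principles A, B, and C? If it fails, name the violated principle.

Principle C

The two coindexed NPs are *Greta₁* (the higher occurrence) and *Greta₁* (the lower occurrence).
*Greta₁* (the lower occurrence) is an R-expression. Principle C requires it to be free everywhere.
*Greta₁* (the higher occurrence) c-commands it and carries the same index.
The R-expression is bound → Principle C violation.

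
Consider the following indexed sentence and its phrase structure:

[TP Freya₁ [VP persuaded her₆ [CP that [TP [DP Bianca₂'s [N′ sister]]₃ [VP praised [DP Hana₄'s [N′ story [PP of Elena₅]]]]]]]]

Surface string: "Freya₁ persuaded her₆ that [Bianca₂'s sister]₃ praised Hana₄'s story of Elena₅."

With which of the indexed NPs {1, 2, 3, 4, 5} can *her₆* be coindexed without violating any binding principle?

none

*her* is a pronoun, so Principle B applies: it must be free in its binding domain.
Binding domain of *her₆*: the matrix TP, whose subject is Freya₁.
*Freya₁* c-commands the pronoun within its binding domain → coindexation would violate Principle B.
*Bianca₂*: the pronoun c-commands this R-expression → coindexation would violate Principle C on *Bianca₂*.
*[Bianca₂'s sister]₃*: the pronoun c-commands this R-expression → coindexation would violate Principle C on *[Bianca₂'s sister]₃*.
*Hana₄*: the pronoun c-commands this R-expression → coindexation would violate Principle C on *Hana₄*.
*Elena₅*: the pronoun c-commands this R-expression → coindexation would violate Principle C on *Elena₅*.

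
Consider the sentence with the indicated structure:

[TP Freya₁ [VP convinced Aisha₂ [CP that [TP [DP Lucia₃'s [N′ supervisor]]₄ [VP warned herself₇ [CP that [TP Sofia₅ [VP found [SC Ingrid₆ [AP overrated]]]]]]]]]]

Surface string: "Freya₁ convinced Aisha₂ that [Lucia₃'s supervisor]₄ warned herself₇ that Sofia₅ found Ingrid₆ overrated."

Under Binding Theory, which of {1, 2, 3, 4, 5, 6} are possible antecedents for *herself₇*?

{4}

*herself* is an anaphor, so Principle A applies: it must be bound in its binding domain.
Binding domain of *herself₇*: the embedded TP, whose subject is [Lucia₃'s supervisor]₄.
*Freya₁* c-commands the anaphor but is outside its binding domain → cannot satisfy Principle A.
*Aisha₂* c-commands the anaphor but is outside its binding domain → cannot satisfy Principle A.
*Lucia₃* does not c-command the anaphor → cannot bind it.
*[Lucia₃'s supervisor]₄* c-commands the anaphor within its binding domain → licit binder.
*Sofia₅* does not c-command the anaphor → cannot bind it.
*Ingrid₆* does not c-command the anaphor → cannot bind it.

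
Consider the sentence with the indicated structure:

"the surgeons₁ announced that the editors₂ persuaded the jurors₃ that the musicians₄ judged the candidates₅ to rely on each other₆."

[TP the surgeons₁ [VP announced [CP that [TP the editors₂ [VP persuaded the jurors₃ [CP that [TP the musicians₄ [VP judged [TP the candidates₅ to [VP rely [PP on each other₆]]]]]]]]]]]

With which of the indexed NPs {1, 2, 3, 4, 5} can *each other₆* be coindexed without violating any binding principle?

*each other* is an anaphor, so Principle A applies: it must be bound in its binding domain.
Binding domain of *each other₆*: the embedded TP, whose subject is the candidates₅.
*the surgeons₁* c-commands the anaphor but is outside its binding domain → cannot satisfy Principle A.
*the editors₂* c-commands the anaphor but is outside its binding domain → cannot satisfy Principle A.
*the jurors₃* c-commands the anaphor but is outside its binding domain → cannot satisfy Principle A.
*the musicians₄* c-commands the anaphor but is outside its binding domain → cannot satisfy Principle A.
*the candidates₅* c-commands the anaphor within its binding domain → licit binder.

{5}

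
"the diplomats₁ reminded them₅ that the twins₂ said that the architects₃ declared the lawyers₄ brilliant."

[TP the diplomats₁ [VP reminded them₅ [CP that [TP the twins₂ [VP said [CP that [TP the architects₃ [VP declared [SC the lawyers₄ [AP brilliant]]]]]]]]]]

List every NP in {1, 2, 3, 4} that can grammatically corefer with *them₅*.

none

*them* is a pronoun, so Principle B applies: it must be free in its binding domain.
Binding domain of *them₅*: the matrix TP, whose subject is the diplomats₁.
*the diplomats₁* c-commands the pronoun within its binding domain → coindexation would violate Principle B.
*the twins₂*: the pronoun c-commands this R-expression → coindexation would violate Principle C on *the twins₂*.
*the architects₃*: the pronoun c-commands this R-expression → coindexation would violate Principle C on *the architects₃*.
*the lawyers₄*: the pronoun c-commands this R-expression → coindexation would violate Principle C on *the lawyers₄*.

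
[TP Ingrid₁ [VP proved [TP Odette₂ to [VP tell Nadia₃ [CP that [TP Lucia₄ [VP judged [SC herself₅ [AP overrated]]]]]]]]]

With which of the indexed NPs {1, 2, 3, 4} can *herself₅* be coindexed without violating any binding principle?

{4}

*herself* is an anaphor, so Principle A applies: it must be bound in its binding domain.
Binding domain of *herself₅*: the embedded TP, whose subject is Lucia₄.
*Ingrid₁* c-commands the anaphor but is outside its binding domain → cannot satisfy Principle A.
*Odette₂* c-commands the anaphor but is outside its binding domain → cannot satisfy Principle A.
*Nadia₃* c-commands the anaphor but is outside its binding domain → cannot satisfy Principle A.
*Lucia₄* c-commands the anaphor within its binding domain → licit binder.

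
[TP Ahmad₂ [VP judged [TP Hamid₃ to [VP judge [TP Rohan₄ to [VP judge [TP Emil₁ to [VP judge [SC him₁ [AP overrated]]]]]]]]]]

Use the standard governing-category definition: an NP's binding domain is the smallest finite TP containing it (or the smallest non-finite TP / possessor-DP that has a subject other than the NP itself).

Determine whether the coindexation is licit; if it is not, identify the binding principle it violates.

Principle B

The two coindexed NPs are *Emil₁* and *him₁*.
*him₁* is a pronoun. Its binding domain is the embedded TP, whose subject is Emil₁.
*Emil₁* c-commands it within that domain and carries the same index.
The pronoun is locally bound → Principle B violation.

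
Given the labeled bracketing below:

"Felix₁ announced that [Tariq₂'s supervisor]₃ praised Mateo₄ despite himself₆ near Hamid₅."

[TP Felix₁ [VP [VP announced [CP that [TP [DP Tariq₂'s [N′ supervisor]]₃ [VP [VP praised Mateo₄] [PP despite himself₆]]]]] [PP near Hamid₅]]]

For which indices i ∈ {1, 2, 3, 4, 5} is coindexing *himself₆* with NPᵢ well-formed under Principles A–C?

*himself* is an anaphor, so Principle A applies: it must be bound in its binding domain.
Binding domain of *himself₆*: the embedded TP, whose subject is [Tariq₂'s supervisor]₃.
*Felix₁* c-commands the anaphor but is outside its binding domain → cannot satisfy Principle A.
*Tariq₂* does not c-command the anaphor → cannot bind it.
*[Tariq₂'s supervisor]₃* c-commands the anaphor within its binding domain → licit binder.
*Mateo₄* does not c-command the anaphor → cannot bind it.
*Hamid₅* does not c-command the anaphor → cannot bind it.

{3}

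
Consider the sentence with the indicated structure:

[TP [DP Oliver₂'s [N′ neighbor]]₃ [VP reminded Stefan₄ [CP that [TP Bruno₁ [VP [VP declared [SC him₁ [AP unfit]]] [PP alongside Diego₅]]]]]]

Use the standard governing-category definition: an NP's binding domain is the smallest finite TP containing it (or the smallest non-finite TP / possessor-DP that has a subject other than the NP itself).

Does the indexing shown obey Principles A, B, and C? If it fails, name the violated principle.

The two coindexed NPs are *Bruno₁* and *him₁*.
*him₁* is a pronoun. Its binding domain is the embedded TP, whose subject is Bruno₁.
*Bruno₁* c-commands it within that domain and carries the same index.
The pronoun is locally bound → Principle B violation.

Principle B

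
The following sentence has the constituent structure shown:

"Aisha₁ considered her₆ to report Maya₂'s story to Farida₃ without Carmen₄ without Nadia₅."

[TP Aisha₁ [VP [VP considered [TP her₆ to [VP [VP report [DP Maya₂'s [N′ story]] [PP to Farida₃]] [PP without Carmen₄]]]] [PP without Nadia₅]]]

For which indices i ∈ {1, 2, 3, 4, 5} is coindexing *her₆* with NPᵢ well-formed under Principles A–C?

{5}

*her* is a pronoun, so Principle B applies: it must be free in its binding domain.
Binding domain of *her₆*: the matrix TP, whose subject is Aisha₁.
*Aisha₁* c-commands the pronoun within its binding domain → coindexation would violate Principle B.
*Maya₂*: the pronoun c-commands this R-expression → coindexation would violate Principle C on *Maya₂*.
*Farida₃*: the pronoun c-commands this R-expression → coindexation would violate Principle C on *Farida₃*.
*Carmen₄*: the pronoun c-commands this R-expression → coindexation would violate Principle C on *Carmen₄*.
*Nadia₅* and the pronoun do not c-command one another → neither Principle B nor Principle C is at stake; coindexation permitted.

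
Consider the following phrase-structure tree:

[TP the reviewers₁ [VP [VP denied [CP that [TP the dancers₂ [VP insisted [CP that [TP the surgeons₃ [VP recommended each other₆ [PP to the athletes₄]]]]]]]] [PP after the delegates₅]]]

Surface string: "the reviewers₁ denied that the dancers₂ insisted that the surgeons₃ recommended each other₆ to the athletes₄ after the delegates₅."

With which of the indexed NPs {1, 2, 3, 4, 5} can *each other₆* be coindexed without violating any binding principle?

*each other* is an anaphor, so Principle A applies: it must be bound in its binding domain.
Binding domain of *each other₆*: the embedded TP, whose subject is the surgeons₃.
*the reviewers₁* c-commands the anaphor but is outside its binding domain → cannot satisfy Principle A.
*the dancers₂* c-commands the anaphor but is outside its binding domain → cannot satisfy Principle A.
*the surgeons₃* c-commands the anaphor within its binding domain → licit binder.
*the athletes₄* does not c-command the anaphor → cannot bind it.
*the delegates₅* does not c-command the anaphor → cannot bind it.

{3}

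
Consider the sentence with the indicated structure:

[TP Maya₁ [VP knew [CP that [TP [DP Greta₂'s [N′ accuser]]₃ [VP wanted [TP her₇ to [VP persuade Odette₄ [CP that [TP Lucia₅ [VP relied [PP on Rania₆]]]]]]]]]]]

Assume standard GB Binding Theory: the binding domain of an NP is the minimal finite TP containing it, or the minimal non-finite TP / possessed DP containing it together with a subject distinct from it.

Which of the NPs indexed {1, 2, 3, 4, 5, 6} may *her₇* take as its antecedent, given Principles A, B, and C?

{1, 2}

*her* is a pronoun, so Principle B applies: it must be free in its binding domain.
Binding domain of *her₇*: the embedded TP, whose subject is [Greta₂'s accuser]₃.
*Maya₁* c-commands the pronoun but from outside its binding domain, and is not c-commanded by it → coindexation permitted.
*Greta₂* and the pronoun do not c-command one another → neither Principle B nor Principle C is at stake; coindexation permitted.
*[Greta₂'s accuser]₃* c-commands the pronoun within its binding domain → coindexation would violate Principle B.
*Odette₄*: the pronoun c-commands this R-expression → coindexation would violate Principle C on *Odette₄*.
*Lucia₅*: the pronoun c-commands this R-expression → coindexation would violate Principle C on *Lucia₅*.
*Rania₆*: the pronoun c-commands this R-expression → coindexation would violate Principle C on *Rania₆*.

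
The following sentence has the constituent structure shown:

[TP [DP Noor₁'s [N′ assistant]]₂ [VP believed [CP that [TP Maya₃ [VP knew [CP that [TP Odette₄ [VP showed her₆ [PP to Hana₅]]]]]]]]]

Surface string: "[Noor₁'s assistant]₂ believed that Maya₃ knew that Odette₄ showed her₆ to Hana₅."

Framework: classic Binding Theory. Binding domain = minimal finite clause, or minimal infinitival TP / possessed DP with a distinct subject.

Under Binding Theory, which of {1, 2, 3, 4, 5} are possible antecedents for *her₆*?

{1, 2, 3}

*her* is a pronoun, so Principle B applies: it must be free in its binding domain.
Binding domain of *her₆*: the embedded TP, whose subject is Odette₄.
*Noor₁* and the pronoun do not c-command one another → neither Principle B nor Principle C is at stake; coindexation permitted.
*[Noor₁'s assistant]₂* c-commands the pronoun but from outside its binding domain, and is not c-commanded by it → coindexation permitted.
*Maya₃* c-commands the pronoun but from outside its binding domain, and is not c-commanded by it → coindexation permitted.
*Odette₄* c-commands the pronoun within its binding domain → coindexation would violate Principle B.
*Hana₅*: the pronoun c-commands this R-expression → coindexation would violate Principle C on *Hana₅*.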